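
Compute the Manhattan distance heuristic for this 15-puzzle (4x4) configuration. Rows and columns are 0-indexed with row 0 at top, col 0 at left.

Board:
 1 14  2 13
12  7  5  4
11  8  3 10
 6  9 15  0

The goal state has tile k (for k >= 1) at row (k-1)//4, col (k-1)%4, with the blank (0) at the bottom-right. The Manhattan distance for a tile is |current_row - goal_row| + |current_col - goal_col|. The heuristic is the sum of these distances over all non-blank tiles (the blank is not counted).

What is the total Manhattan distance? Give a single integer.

Tile 1: at (0,0), goal (0,0), distance |0-0|+|0-0| = 0
Tile 14: at (0,1), goal (3,1), distance |0-3|+|1-1| = 3
Tile 2: at (0,2), goal (0,1), distance |0-0|+|2-1| = 1
Tile 13: at (0,3), goal (3,0), distance |0-3|+|3-0| = 6
Tile 12: at (1,0), goal (2,3), distance |1-2|+|0-3| = 4
Tile 7: at (1,1), goal (1,2), distance |1-1|+|1-2| = 1
Tile 5: at (1,2), goal (1,0), distance |1-1|+|2-0| = 2
Tile 4: at (1,3), goal (0,3), distance |1-0|+|3-3| = 1
Tile 11: at (2,0), goal (2,2), distance |2-2|+|0-2| = 2
Tile 8: at (2,1), goal (1,3), distance |2-1|+|1-3| = 3
Tile 3: at (2,2), goal (0,2), distance |2-0|+|2-2| = 2
Tile 10: at (2,3), goal (2,1), distance |2-2|+|3-1| = 2
Tile 6: at (3,0), goal (1,1), distance |3-1|+|0-1| = 3
Tile 9: at (3,1), goal (2,0), distance |3-2|+|1-0| = 2
Tile 15: at (3,2), goal (3,2), distance |3-3|+|2-2| = 0
Sum: 0 + 3 + 1 + 6 + 4 + 1 + 2 + 1 + 2 + 3 + 2 + 2 + 3 + 2 + 0 = 32

Answer: 32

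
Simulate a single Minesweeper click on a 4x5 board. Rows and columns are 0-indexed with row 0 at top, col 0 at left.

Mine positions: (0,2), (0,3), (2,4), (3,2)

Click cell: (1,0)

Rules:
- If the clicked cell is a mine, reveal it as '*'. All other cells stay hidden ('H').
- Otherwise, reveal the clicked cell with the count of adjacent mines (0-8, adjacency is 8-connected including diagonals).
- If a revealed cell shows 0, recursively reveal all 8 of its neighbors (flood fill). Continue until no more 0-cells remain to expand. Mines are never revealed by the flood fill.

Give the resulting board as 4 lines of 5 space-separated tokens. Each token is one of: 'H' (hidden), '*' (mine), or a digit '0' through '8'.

0 1 H H H
0 1 H H H
0 1 H H H
0 1 H H H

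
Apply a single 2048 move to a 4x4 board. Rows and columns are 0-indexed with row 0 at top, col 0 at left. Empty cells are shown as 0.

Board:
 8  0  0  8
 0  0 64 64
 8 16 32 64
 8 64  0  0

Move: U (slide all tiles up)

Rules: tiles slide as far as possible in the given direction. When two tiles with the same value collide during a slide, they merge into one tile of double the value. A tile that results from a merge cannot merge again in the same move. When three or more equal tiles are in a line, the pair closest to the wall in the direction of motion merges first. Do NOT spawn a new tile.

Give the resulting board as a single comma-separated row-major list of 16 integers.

Answer: 16, 16, 64, 8, 8, 64, 32, 128, 0, 0, 0, 0, 0, 0, 0, 0

Derivation:
Slide up:
col 0: [8, 0, 8, 8] -> [16, 8, 0, 0]
col 1: [0, 0, 16, 64] -> [16, 64, 0, 0]
col 2: [0, 64, 32, 0] -> [64, 32, 0, 0]
col 3: [8, 64, 64, 0] -> [8, 128, 0, 0]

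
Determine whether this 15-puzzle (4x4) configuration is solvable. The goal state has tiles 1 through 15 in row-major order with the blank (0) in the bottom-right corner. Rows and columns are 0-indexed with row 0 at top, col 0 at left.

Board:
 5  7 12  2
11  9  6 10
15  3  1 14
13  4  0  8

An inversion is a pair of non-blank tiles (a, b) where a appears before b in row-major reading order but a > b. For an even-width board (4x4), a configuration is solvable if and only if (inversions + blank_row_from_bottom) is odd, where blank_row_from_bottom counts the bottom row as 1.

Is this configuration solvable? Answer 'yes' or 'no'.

Inversions: 50
Blank is in row 3 (0-indexed from top), which is row 1 counting from the bottom (bottom = 1).
50 + 1 = 51, which is odd, so the puzzle is solvable.

Answer: yes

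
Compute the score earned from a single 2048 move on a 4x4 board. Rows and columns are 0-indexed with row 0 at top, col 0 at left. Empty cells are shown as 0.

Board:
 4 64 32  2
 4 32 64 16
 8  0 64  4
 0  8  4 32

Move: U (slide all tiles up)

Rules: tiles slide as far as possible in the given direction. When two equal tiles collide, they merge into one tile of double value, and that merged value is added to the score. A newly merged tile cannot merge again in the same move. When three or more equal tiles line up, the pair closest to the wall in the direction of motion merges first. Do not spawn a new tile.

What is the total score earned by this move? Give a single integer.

Slide up:
col 0: [4, 4, 8, 0] -> [8, 8, 0, 0]  score +8 (running 8)
col 1: [64, 32, 0, 8] -> [64, 32, 8, 0]  score +0 (running 8)
col 2: [32, 64, 64, 4] -> [32, 128, 4, 0]  score +128 (running 136)
col 3: [2, 16, 4, 32] -> [2, 16, 4, 32]  score +0 (running 136)
Board after move:
  8  64  32   2
  8  32 128  16
  0   8   4   4
  0   0   0  32

Answer: 136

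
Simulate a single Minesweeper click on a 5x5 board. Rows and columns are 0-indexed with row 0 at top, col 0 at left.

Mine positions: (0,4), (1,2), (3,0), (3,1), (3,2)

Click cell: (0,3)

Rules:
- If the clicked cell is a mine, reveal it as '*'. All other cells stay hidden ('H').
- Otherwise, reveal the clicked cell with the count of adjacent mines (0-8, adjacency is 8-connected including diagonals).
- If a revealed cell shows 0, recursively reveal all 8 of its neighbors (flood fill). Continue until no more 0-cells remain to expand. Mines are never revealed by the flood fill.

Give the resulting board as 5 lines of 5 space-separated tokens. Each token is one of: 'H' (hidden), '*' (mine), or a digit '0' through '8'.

H H H 2 H
H H H H H
H H H H H
H H H H H
H H H H H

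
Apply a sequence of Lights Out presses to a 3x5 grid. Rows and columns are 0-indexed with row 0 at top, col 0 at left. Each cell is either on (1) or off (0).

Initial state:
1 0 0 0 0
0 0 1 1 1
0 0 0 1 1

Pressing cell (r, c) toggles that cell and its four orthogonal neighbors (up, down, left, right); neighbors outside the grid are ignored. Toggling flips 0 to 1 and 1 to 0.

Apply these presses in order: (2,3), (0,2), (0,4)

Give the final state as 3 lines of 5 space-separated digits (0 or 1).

After press 1 at (2,3):
1 0 0 0 0
0 0 1 0 1
0 0 1 0 0

After press 2 at (0,2):
1 1 1 1 0
0 0 0 0 1
0 0 1 0 0

After press 3 at (0,4):
1 1 1 0 1
0 0 0 0 0
0 0 1 0 0

Answer: 1 1 1 0 1
0 0 0 0 0
0 0 1 0 0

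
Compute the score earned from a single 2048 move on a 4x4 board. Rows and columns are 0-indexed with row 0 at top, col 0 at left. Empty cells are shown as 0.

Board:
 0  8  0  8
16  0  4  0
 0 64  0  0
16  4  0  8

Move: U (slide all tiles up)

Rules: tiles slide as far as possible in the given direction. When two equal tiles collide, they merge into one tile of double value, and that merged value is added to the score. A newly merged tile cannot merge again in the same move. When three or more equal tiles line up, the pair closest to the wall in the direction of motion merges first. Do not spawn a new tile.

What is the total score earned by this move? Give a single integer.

Slide up:
col 0: [0, 16, 0, 16] -> [32, 0, 0, 0]  score +32 (running 32)
col 1: [8, 0, 64, 4] -> [8, 64, 4, 0]  score +0 (running 32)
col 2: [0, 4, 0, 0] -> [4, 0, 0, 0]  score +0 (running 32)
col 3: [8, 0, 0, 8] -> [16, 0, 0, 0]  score +16 (running 48)
Board after move:
32  8  4 16
 0 64  0  0
 0  4  0  0
 0  0  0  0

Answer: 48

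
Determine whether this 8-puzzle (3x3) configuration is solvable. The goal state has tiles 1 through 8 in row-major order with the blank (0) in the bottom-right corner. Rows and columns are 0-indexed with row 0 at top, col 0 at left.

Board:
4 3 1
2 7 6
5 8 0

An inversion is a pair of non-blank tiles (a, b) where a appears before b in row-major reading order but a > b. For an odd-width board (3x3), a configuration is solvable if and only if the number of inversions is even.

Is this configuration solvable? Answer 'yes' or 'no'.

Answer: yes

Derivation:
Inversions (pairs i<j in row-major order where tile[i] > tile[j] > 0): 8
8 is even, so the puzzle is solvable.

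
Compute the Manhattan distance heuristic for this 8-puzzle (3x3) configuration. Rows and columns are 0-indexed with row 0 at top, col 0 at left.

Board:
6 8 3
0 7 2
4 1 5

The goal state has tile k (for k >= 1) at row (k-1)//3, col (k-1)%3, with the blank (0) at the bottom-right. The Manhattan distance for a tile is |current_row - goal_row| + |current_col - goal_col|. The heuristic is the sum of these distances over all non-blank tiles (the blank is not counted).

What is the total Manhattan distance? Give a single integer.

Tile 6: at (0,0), goal (1,2), distance |0-1|+|0-2| = 3
Tile 8: at (0,1), goal (2,1), distance |0-2|+|1-1| = 2
Tile 3: at (0,2), goal (0,2), distance |0-0|+|2-2| = 0
Tile 7: at (1,1), goal (2,0), distance |1-2|+|1-0| = 2
Tile 2: at (1,2), goal (0,1), distance |1-0|+|2-1| = 2
Tile 4: at (2,0), goal (1,0), distance |2-1|+|0-0| = 1
Tile 1: at (2,1), goal (0,0), distance |2-0|+|1-0| = 3
Tile 5: at (2,2), goal (1,1), distance |2-1|+|2-1| = 2
Sum: 3 + 2 + 0 + 2 + 2 + 1 + 3 + 2 = 15

Answer: 15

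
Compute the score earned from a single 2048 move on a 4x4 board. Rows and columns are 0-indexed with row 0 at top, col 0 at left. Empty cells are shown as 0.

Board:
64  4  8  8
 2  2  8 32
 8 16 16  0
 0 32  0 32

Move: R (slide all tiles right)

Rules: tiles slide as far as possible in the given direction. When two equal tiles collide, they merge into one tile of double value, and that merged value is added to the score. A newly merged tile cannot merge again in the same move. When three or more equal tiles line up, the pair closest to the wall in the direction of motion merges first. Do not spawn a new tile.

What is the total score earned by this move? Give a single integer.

Slide right:
row 0: [64, 4, 8, 8] -> [0, 64, 4, 16]  score +16 (running 16)
row 1: [2, 2, 8, 32] -> [0, 4, 8, 32]  score +4 (running 20)
row 2: [8, 16, 16, 0] -> [0, 0, 8, 32]  score +32 (running 52)
row 3: [0, 32, 0, 32] -> [0, 0, 0, 64]  score +64 (running 116)
Board after move:
 0 64  4 16
 0  4  8 32
 0  0  8 32
 0  0  0 64

Answer: 116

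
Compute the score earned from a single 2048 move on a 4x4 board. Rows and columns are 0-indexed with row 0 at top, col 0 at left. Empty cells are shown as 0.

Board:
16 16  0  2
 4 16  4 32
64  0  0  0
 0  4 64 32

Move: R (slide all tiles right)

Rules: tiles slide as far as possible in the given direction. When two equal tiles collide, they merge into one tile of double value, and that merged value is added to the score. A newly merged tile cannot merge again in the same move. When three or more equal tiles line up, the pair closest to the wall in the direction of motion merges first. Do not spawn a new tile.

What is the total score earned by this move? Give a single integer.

Answer: 32

Derivation:
Slide right:
row 0: [16, 16, 0, 2] -> [0, 0, 32, 2]  score +32 (running 32)
row 1: [4, 16, 4, 32] -> [4, 16, 4, 32]  score +0 (running 32)
row 2: [64, 0, 0, 0] -> [0, 0, 0, 64]  score +0 (running 32)
row 3: [0, 4, 64, 32] -> [0, 4, 64, 32]  score +0 (running 32)
Board after move:
 0  0 32  2
 4 16  4 32
 0  0  0 64
 0  4 64 32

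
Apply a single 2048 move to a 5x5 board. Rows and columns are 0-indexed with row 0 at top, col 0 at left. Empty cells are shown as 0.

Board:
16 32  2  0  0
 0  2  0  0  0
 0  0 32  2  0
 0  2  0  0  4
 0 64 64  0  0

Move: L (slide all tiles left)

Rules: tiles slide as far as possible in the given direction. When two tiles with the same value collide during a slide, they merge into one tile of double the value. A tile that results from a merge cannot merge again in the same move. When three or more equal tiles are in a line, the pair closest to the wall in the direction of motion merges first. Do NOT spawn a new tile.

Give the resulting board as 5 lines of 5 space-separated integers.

Answer:  16  32   2   0   0
  2   0   0   0   0
 32   2   0   0   0
  2   4   0   0   0
128   0   0   0   0

Derivation:
Slide left:
row 0: [16, 32, 2, 0, 0] -> [16, 32, 2, 0, 0]
row 1: [0, 2, 0, 0, 0] -> [2, 0, 0, 0, 0]
row 2: [0, 0, 32, 2, 0] -> [32, 2, 0, 0, 0]
row 3: [0, 2, 0, 0, 4] -> [2, 4, 0, 0, 0]
row 4: [0, 64, 64, 0, 0] -> [128, 0, 0, 0, 0]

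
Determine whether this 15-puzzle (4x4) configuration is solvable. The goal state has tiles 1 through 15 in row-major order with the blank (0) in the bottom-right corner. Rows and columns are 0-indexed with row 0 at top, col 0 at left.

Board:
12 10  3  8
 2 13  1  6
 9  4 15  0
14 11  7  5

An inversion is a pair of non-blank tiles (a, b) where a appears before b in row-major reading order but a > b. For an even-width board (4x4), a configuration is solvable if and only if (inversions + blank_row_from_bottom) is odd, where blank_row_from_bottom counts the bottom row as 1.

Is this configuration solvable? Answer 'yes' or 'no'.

Answer: yes

Derivation:
Inversions: 51
Blank is in row 2 (0-indexed from top), which is row 2 counting from the bottom (bottom = 1).
51 + 2 = 53, which is odd, so the puzzle is solvable.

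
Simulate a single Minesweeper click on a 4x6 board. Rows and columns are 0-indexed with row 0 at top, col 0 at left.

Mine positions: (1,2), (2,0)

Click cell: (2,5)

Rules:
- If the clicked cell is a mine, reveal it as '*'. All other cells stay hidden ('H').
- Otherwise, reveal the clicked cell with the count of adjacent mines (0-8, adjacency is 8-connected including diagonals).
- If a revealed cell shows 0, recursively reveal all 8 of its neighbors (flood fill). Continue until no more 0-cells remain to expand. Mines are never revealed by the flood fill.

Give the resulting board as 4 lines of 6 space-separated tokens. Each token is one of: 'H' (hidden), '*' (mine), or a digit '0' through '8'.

H H H 1 0 0
H H H 1 0 0
H 2 1 1 0 0
H 1 0 0 0 0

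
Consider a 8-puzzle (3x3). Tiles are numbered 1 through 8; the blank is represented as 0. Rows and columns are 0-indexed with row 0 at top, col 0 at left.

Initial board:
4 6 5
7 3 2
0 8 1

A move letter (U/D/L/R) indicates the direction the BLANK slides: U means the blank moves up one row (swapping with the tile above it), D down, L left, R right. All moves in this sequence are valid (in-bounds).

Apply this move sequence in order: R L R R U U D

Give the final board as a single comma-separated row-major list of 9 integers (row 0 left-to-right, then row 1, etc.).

After move 1 (R):
4 6 5
7 3 2
8 0 1

After move 2 (L):
4 6 5
7 3 2
0 8 1

After move 3 (R):
4 6 5
7 3 2
8 0 1

After move 4 (R):
4 6 5
7 3 2
8 1 0

After move 5 (U):
4 6 5
7 3 0
8 1 2

After move 6 (U):
4 6 0
7 3 5
8 1 2

After move 7 (D):
4 6 5
7 3 0
8 1 2

Answer: 4, 6, 5, 7, 3, 0, 8, 1, 2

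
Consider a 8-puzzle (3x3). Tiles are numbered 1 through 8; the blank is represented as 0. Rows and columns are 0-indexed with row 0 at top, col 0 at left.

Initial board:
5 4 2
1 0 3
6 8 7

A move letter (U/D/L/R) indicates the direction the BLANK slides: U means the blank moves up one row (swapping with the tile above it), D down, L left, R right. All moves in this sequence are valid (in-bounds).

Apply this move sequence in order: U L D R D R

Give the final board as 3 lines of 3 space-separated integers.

Answer: 1 5 2
4 8 3
6 7 0

Derivation:
After move 1 (U):
5 0 2
1 4 3
6 8 7

After move 2 (L):
0 5 2
1 4 3
6 8 7

After move 3 (D):
1 5 2
0 4 3
6 8 7

After move 4 (R):
1 5 2
4 0 3
6 8 7

After move 5 (D):
1 5 2
4 8 3
6 0 7

After move 6 (R):
1 5 2
4 8 3
6 7 0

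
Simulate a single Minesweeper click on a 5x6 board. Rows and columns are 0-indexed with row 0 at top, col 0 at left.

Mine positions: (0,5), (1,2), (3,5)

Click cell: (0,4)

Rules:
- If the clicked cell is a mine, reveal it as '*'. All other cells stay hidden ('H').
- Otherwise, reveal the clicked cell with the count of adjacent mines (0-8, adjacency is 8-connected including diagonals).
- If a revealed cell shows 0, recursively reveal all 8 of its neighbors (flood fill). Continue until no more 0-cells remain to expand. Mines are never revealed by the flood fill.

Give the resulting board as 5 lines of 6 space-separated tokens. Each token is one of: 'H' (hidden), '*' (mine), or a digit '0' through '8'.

H H H H 1 H
H H H H H H
H H H H H H
H H H H H H
H H H H H H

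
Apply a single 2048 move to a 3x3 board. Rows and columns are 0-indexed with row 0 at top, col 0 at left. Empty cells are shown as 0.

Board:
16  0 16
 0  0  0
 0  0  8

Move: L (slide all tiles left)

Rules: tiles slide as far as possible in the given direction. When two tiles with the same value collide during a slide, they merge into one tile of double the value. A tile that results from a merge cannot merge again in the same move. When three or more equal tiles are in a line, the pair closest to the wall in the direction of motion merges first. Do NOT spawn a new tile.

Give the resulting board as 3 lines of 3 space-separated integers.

Answer: 32  0  0
 0  0  0
 8  0  0

Derivation:
Slide left:
row 0: [16, 0, 16] -> [32, 0, 0]
row 1: [0, 0, 0] -> [0, 0, 0]
row 2: [0, 0, 8] -> [8, 0, 0]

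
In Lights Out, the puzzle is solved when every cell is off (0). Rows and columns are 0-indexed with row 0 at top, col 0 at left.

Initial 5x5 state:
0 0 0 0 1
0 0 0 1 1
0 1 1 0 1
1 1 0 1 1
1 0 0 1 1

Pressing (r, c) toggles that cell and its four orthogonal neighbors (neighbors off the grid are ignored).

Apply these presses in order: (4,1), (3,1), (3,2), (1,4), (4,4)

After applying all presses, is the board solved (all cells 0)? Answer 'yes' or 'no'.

After press 1 at (4,1):
0 0 0 0 1
0 0 0 1 1
0 1 1 0 1
1 0 0 1 1
0 1 1 1 1

After press 2 at (3,1):
0 0 0 0 1
0 0 0 1 1
0 0 1 0 1
0 1 1 1 1
0 0 1 1 1

After press 3 at (3,2):
0 0 0 0 1
0 0 0 1 1
0 0 0 0 1
0 0 0 0 1
0 0 0 1 1

After press 4 at (1,4):
0 0 0 0 0
0 0 0 0 0
0 0 0 0 0
0 0 0 0 1
0 0 0 1 1

After press 5 at (4,4):
0 0 0 0 0
0 0 0 0 0
0 0 0 0 0
0 0 0 0 0
0 0 0 0 0

Lights still on: 0

Answer: yes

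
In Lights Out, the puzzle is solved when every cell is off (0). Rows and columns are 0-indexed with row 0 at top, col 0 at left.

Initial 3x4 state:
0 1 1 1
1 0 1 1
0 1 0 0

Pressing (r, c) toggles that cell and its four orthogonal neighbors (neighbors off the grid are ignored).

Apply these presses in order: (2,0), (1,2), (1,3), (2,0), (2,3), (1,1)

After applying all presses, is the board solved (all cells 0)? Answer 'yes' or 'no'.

Answer: yes

Derivation:
After press 1 at (2,0):
0 1 1 1
0 0 1 1
1 0 0 0

After press 2 at (1,2):
0 1 0 1
0 1 0 0
1 0 1 0

After press 3 at (1,3):
0 1 0 0
0 1 1 1
1 0 1 1

After press 4 at (2,0):
0 1 0 0
1 1 1 1
0 1 1 1

After press 5 at (2,3):
0 1 0 0
1 1 1 0
0 1 0 0

After press 6 at (1,1):
0 0 0 0
0 0 0 0
0 0 0 0

Lights still on: 0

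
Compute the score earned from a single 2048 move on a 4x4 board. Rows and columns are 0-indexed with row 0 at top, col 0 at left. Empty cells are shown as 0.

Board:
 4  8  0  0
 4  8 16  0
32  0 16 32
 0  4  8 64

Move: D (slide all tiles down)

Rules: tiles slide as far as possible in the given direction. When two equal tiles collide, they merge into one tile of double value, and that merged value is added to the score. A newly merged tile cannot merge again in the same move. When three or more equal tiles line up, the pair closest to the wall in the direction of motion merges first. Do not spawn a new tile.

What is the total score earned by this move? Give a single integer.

Slide down:
col 0: [4, 4, 32, 0] -> [0, 0, 8, 32]  score +8 (running 8)
col 1: [8, 8, 0, 4] -> [0, 0, 16, 4]  score +16 (running 24)
col 2: [0, 16, 16, 8] -> [0, 0, 32, 8]  score +32 (running 56)
col 3: [0, 0, 32, 64] -> [0, 0, 32, 64]  score +0 (running 56)
Board after move:
 0  0  0  0
 0  0  0  0
 8 16 32 32
32  4  8 64

Answer: 56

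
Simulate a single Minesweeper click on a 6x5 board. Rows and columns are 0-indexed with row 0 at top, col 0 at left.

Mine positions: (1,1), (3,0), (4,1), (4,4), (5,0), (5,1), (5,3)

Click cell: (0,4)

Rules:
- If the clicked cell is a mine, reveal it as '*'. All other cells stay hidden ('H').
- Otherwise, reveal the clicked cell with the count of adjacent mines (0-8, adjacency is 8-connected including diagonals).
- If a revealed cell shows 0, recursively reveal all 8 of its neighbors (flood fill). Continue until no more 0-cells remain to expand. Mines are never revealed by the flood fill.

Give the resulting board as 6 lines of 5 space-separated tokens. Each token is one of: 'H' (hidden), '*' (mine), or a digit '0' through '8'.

H H 1 0 0
H H 1 0 0
H H 1 0 0
H H 1 1 1
H H H H H
H H H H H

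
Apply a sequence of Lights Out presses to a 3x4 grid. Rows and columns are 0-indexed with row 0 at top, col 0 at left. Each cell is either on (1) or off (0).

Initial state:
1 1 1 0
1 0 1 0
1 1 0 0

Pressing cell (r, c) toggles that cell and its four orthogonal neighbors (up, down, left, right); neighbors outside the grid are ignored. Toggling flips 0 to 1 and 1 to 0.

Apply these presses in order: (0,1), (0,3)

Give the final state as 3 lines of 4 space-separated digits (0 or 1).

After press 1 at (0,1):
0 0 0 0
1 1 1 0
1 1 0 0

After press 2 at (0,3):
0 0 1 1
1 1 1 1
1 1 0 0

Answer: 0 0 1 1
1 1 1 1
1 1 0 0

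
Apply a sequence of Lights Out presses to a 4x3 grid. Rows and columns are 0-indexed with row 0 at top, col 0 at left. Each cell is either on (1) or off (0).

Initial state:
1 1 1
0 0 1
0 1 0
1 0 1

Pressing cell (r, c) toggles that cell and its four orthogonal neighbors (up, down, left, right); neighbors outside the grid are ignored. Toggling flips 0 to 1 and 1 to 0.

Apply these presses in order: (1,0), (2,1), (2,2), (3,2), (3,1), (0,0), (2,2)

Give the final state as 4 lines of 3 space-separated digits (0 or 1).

After press 1 at (1,0):
0 1 1
1 1 1
1 1 0
1 0 1

After press 2 at (2,1):
0 1 1
1 0 1
0 0 1
1 1 1

After press 3 at (2,2):
0 1 1
1 0 0
0 1 0
1 1 0

After press 4 at (3,2):
0 1 1
1 0 0
0 1 1
1 0 1

After press 5 at (3,1):
0 1 1
1 0 0
0 0 1
0 1 0

After press 6 at (0,0):
1 0 1
0 0 0
0 0 1
0 1 0

After press 7 at (2,2):
1 0 1
0 0 1
0 1 0
0 1 1

Answer: 1 0 1
0 0 1
0 1 0
0 1 1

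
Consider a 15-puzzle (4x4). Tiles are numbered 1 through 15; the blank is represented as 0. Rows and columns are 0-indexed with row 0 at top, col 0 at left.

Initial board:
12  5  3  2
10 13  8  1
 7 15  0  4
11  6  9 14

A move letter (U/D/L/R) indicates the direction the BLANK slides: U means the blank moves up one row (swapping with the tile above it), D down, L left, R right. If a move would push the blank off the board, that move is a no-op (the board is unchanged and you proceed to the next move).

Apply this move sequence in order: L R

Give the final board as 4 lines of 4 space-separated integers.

Answer: 12  5  3  2
10 13  8  1
 7 15  0  4
11  6  9 14

Derivation:
After move 1 (L):
12  5  3  2
10 13  8  1
 7  0 15  4
11  6  9 14

After move 2 (R):
12  5  3  2
10 13  8  1
 7 15  0  4
11  6  9 14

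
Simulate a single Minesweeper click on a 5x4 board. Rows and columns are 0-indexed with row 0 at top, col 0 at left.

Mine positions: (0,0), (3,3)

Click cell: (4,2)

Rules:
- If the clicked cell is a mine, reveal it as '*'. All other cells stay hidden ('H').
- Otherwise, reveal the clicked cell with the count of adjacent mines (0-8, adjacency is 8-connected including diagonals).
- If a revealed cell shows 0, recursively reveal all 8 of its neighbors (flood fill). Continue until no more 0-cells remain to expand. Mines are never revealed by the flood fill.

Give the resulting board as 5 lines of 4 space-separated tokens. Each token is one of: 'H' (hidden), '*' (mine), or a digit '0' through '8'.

H H H H
H H H H
H H H H
H H H H
H H 1 H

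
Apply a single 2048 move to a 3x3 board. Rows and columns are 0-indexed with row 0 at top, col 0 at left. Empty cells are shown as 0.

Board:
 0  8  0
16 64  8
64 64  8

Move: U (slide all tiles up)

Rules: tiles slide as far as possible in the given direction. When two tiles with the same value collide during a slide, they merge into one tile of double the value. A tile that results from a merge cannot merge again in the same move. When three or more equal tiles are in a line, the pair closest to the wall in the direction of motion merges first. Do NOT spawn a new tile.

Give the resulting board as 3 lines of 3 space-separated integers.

Answer:  16   8  16
 64 128   0
  0   0   0

Derivation:
Slide up:
col 0: [0, 16, 64] -> [16, 64, 0]
col 1: [8, 64, 64] -> [8, 128, 0]
col 2: [0, 8, 8] -> [16, 0, 0]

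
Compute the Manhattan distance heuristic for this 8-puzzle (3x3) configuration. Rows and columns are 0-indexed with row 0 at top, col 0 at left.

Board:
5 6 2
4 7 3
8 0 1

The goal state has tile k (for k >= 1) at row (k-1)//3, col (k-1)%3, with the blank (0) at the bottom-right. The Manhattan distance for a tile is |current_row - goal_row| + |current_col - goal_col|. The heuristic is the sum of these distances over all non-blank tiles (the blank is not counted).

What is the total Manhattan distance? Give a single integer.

Answer: 13

Derivation:
Tile 5: (0,0)->(1,1) = 2
Tile 6: (0,1)->(1,2) = 2
Tile 2: (0,2)->(0,1) = 1
Tile 4: (1,0)->(1,0) = 0
Tile 7: (1,1)->(2,0) = 2
Tile 3: (1,2)->(0,2) = 1
Tile 8: (2,0)->(2,1) = 1
Tile 1: (2,2)->(0,0) = 4
Sum: 2 + 2 + 1 + 0 + 2 + 1 + 1 + 4 = 13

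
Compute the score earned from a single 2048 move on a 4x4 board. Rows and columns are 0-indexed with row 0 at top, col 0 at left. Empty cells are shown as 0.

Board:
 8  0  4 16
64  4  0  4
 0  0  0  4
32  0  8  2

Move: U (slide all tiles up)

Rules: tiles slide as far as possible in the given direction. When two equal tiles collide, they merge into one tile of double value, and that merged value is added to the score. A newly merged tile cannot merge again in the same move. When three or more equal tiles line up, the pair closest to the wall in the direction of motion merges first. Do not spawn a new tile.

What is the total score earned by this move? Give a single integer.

Slide up:
col 0: [8, 64, 0, 32] -> [8, 64, 32, 0]  score +0 (running 0)
col 1: [0, 4, 0, 0] -> [4, 0, 0, 0]  score +0 (running 0)
col 2: [4, 0, 0, 8] -> [4, 8, 0, 0]  score +0 (running 0)
col 3: [16, 4, 4, 2] -> [16, 8, 2, 0]  score +8 (running 8)
Board after move:
 8  4  4 16
64  0  8  8
32  0  0  2
 0  0  0  0

Answer: 8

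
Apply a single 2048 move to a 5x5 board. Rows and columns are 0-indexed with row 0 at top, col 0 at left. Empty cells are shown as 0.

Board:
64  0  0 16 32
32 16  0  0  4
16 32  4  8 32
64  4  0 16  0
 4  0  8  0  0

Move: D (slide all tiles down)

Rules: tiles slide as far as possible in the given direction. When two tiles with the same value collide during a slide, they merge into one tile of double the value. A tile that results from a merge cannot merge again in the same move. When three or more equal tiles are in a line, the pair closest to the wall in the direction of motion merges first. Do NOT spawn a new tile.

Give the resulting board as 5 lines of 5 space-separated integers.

Answer: 64  0  0  0  0
32  0  0  0  0
16 16  0 16 32
64 32  4  8  4
 4  4  8 16 32

Derivation:
Slide down:
col 0: [64, 32, 16, 64, 4] -> [64, 32, 16, 64, 4]
col 1: [0, 16, 32, 4, 0] -> [0, 0, 16, 32, 4]
col 2: [0, 0, 4, 0, 8] -> [0, 0, 0, 4, 8]
col 3: [16, 0, 8, 16, 0] -> [0, 0, 16, 8, 16]
col 4: [32, 4, 32, 0, 0] -> [0, 0, 32, 4, 32]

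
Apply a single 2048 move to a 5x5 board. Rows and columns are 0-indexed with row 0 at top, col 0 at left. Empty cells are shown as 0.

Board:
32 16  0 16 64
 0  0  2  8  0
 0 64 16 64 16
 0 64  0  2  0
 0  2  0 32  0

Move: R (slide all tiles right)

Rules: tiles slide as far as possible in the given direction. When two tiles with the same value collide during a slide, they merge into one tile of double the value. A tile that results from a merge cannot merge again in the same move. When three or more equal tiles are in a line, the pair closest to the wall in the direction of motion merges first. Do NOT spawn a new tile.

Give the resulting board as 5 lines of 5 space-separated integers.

Answer:  0  0 32 32 64
 0  0  0  2  8
 0 64 16 64 16
 0  0  0 64  2
 0  0  0  2 32

Derivation:
Slide right:
row 0: [32, 16, 0, 16, 64] -> [0, 0, 32, 32, 64]
row 1: [0, 0, 2, 8, 0] -> [0, 0, 0, 2, 8]
row 2: [0, 64, 16, 64, 16] -> [0, 64, 16, 64, 16]
row 3: [0, 64, 0, 2, 0] -> [0, 0, 0, 64, 2]
row 4: [0, 2, 0, 32, 0] -> [0, 0, 0, 2, 32]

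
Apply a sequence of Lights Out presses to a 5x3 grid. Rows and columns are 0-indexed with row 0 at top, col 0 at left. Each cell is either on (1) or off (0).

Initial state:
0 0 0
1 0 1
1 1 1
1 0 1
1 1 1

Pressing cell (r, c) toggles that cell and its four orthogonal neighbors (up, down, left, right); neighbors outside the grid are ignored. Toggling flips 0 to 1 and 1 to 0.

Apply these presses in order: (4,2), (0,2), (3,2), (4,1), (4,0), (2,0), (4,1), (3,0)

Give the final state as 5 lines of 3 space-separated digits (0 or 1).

Answer: 0 1 1
0 0 0
1 0 0
0 0 1
1 1 1

Derivation:
After press 1 at (4,2):
0 0 0
1 0 1
1 1 1
1 0 0
1 0 0

After press 2 at (0,2):
0 1 1
1 0 0
1 1 1
1 0 0
1 0 0

After press 3 at (3,2):
0 1 1
1 0 0
1 1 0
1 1 1
1 0 1

After press 4 at (4,1):
0 1 1
1 0 0
1 1 0
1 0 1
0 1 0

After press 5 at (4,0):
0 1 1
1 0 0
1 1 0
0 0 1
1 0 0

After press 6 at (2,0):
0 1 1
0 0 0
0 0 0
1 0 1
1 0 0

After press 7 at (4,1):
0 1 1
0 0 0
0 0 0
1 1 1
0 1 1

After press 8 at (3,0):
0 1 1
0 0 0
1 0 0
0 0 1
1 1 1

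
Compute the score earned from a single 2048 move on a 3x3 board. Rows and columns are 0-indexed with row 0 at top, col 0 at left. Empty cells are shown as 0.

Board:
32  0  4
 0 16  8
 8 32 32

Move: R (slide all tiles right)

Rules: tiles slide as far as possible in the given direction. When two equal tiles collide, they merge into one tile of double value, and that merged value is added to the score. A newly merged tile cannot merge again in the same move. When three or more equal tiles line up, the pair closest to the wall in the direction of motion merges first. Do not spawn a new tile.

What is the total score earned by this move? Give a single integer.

Answer: 64

Derivation:
Slide right:
row 0: [32, 0, 4] -> [0, 32, 4]  score +0 (running 0)
row 1: [0, 16, 8] -> [0, 16, 8]  score +0 (running 0)
row 2: [8, 32, 32] -> [0, 8, 64]  score +64 (running 64)
Board after move:
 0 32  4
 0 16  8
 0  8 64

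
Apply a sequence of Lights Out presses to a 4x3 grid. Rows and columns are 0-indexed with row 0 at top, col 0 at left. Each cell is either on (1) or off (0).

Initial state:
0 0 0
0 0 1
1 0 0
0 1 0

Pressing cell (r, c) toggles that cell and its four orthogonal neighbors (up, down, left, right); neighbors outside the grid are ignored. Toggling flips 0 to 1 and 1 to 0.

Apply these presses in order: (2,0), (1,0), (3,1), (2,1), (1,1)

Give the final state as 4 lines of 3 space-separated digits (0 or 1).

After press 1 at (2,0):
0 0 0
1 0 1
0 1 0
1 1 0

After press 2 at (1,0):
1 0 0
0 1 1
1 1 0
1 1 0

After press 3 at (3,1):
1 0 0
0 1 1
1 0 0
0 0 1

After press 4 at (2,1):
1 0 0
0 0 1
0 1 1
0 1 1

After press 5 at (1,1):
1 1 0
1 1 0
0 0 1
0 1 1

Answer: 1 1 0
1 1 0
0 0 1
0 1 1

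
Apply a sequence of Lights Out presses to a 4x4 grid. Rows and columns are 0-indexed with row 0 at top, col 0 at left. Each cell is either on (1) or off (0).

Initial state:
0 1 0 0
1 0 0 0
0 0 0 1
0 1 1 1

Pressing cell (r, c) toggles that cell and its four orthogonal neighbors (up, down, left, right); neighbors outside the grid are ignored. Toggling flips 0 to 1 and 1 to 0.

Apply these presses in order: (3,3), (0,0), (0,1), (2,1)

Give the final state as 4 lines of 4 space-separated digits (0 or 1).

After press 1 at (3,3):
0 1 0 0
1 0 0 0
0 0 0 0
0 1 0 0

After press 2 at (0,0):
1 0 0 0
0 0 0 0
0 0 0 0
0 1 0 0

After press 3 at (0,1):
0 1 1 0
0 1 0 0
0 0 0 0
0 1 0 0

After press 4 at (2,1):
0 1 1 0
0 0 0 0
1 1 1 0
0 0 0 0

Answer: 0 1 1 0
0 0 0 0
1 1 1 0
0 0 0 0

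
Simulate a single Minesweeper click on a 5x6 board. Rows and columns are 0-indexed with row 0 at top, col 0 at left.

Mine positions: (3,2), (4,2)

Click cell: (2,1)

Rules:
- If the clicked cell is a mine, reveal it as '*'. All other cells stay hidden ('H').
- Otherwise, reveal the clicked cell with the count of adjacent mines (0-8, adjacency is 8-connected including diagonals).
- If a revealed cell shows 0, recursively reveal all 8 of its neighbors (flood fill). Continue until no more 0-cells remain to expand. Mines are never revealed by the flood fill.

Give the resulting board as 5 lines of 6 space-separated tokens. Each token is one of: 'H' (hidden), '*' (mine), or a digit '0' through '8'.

H H H H H H
H H H H H H
H 1 H H H H
H H H H H H
H H H H H H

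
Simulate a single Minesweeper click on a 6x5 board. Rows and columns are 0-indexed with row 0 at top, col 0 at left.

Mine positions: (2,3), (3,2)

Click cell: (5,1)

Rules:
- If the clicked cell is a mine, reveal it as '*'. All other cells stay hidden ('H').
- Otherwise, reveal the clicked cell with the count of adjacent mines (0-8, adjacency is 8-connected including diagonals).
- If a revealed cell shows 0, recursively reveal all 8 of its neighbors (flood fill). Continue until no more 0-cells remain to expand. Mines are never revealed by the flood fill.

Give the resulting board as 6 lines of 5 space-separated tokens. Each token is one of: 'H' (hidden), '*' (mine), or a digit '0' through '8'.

0 0 0 0 0
0 0 1 1 1
0 1 2 H H
0 1 H 2 1
0 1 1 1 0
0 0 0 0 0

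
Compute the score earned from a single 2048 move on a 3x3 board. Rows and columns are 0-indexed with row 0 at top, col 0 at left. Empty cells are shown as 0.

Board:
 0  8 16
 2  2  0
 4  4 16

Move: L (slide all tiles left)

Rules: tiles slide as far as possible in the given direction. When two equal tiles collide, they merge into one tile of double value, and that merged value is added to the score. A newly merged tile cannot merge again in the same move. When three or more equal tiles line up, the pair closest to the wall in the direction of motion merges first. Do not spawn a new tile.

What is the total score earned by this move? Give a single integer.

Answer: 12

Derivation:
Slide left:
row 0: [0, 8, 16] -> [8, 16, 0]  score +0 (running 0)
row 1: [2, 2, 0] -> [4, 0, 0]  score +4 (running 4)
row 2: [4, 4, 16] -> [8, 16, 0]  score +8 (running 12)
Board after move:
 8 16  0
 4  0  0
 8 16  0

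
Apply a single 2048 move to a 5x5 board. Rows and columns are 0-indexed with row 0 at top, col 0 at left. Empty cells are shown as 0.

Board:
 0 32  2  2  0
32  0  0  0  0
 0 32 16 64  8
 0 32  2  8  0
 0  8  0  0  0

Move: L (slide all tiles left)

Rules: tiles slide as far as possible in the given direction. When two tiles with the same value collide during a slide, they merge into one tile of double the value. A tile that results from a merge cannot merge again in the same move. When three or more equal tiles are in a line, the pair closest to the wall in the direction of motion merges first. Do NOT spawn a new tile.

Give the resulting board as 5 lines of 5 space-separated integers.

Answer: 32  4  0  0  0
32  0  0  0  0
32 16 64  8  0
32  2  8  0  0
 8  0  0  0  0

Derivation:
Slide left:
row 0: [0, 32, 2, 2, 0] -> [32, 4, 0, 0, 0]
row 1: [32, 0, 0, 0, 0] -> [32, 0, 0, 0, 0]
row 2: [0, 32, 16, 64, 8] -> [32, 16, 64, 8, 0]
row 3: [0, 32, 2, 8, 0] -> [32, 2, 8, 0, 0]
row 4: [0, 8, 0, 0, 0] -> [8, 0, 0, 0, 0]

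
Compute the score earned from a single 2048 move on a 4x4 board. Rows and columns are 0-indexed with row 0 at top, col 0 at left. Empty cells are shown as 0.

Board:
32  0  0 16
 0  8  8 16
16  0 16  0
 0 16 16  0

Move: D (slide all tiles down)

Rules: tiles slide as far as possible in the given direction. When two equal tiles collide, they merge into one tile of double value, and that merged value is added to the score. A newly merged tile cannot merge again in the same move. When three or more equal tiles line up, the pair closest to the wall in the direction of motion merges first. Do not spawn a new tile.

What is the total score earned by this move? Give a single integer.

Answer: 64

Derivation:
Slide down:
col 0: [32, 0, 16, 0] -> [0, 0, 32, 16]  score +0 (running 0)
col 1: [0, 8, 0, 16] -> [0, 0, 8, 16]  score +0 (running 0)
col 2: [0, 8, 16, 16] -> [0, 0, 8, 32]  score +32 (running 32)
col 3: [16, 16, 0, 0] -> [0, 0, 0, 32]  score +32 (running 64)
Board after move:
 0  0  0  0
 0  0  0  0
32  8  8  0
16 16 32 32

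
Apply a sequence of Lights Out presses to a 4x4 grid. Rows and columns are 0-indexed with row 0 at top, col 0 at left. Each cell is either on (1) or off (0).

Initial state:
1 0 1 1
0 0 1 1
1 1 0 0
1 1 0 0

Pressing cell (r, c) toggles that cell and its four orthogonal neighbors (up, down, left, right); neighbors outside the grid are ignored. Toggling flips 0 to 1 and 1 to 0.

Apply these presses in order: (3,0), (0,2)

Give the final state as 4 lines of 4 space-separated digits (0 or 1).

After press 1 at (3,0):
1 0 1 1
0 0 1 1
0 1 0 0
0 0 0 0

After press 2 at (0,2):
1 1 0 0
0 0 0 1
0 1 0 0
0 0 0 0

Answer: 1 1 0 0
0 0 0 1
0 1 0 0
0 0 0 0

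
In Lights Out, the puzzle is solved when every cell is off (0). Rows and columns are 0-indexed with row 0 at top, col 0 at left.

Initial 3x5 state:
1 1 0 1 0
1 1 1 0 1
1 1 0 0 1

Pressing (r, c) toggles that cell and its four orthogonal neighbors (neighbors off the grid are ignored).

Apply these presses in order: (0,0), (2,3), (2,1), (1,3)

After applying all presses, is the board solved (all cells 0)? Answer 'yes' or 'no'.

After press 1 at (0,0):
0 0 0 1 0
0 1 1 0 1
1 1 0 0 1

After press 2 at (2,3):
0 0 0 1 0
0 1 1 1 1
1 1 1 1 0

After press 3 at (2,1):
0 0 0 1 0
0 0 1 1 1
0 0 0 1 0

After press 4 at (1,3):
0 0 0 0 0
0 0 0 0 0
0 0 0 0 0

Lights still on: 0

Answer: yes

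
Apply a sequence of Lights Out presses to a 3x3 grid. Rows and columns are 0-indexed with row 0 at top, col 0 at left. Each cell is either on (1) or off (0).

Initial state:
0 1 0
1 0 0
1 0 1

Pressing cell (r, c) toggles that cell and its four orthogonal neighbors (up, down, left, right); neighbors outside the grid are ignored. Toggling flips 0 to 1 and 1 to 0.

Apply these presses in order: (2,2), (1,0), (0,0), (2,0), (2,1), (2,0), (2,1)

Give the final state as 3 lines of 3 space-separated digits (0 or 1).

Answer: 0 0 0
1 1 1
0 1 0

Derivation:
After press 1 at (2,2):
0 1 0
1 0 1
1 1 0

After press 2 at (1,0):
1 1 0
0 1 1
0 1 0

After press 3 at (0,0):
0 0 0
1 1 1
0 1 0

After press 4 at (2,0):
0 0 0
0 1 1
1 0 0

After press 5 at (2,1):
0 0 0
0 0 1
0 1 1

After press 6 at (2,0):
0 0 0
1 0 1
1 0 1

After press 7 at (2,1):
0 0 0
1 1 1
0 1 0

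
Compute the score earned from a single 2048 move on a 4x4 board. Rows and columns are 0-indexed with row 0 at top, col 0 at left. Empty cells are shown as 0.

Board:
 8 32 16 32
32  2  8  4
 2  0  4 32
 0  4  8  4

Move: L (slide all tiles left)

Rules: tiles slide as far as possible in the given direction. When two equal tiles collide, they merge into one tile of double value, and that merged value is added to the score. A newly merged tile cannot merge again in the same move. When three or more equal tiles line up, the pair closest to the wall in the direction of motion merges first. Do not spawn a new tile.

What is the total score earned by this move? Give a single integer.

Answer: 0

Derivation:
Slide left:
row 0: [8, 32, 16, 32] -> [8, 32, 16, 32]  score +0 (running 0)
row 1: [32, 2, 8, 4] -> [32, 2, 8, 4]  score +0 (running 0)
row 2: [2, 0, 4, 32] -> [2, 4, 32, 0]  score +0 (running 0)
row 3: [0, 4, 8, 4] -> [4, 8, 4, 0]  score +0 (running 0)
Board after move:
 8 32 16 32
32  2  8  4
 2  4 32  0
 4  8  4  0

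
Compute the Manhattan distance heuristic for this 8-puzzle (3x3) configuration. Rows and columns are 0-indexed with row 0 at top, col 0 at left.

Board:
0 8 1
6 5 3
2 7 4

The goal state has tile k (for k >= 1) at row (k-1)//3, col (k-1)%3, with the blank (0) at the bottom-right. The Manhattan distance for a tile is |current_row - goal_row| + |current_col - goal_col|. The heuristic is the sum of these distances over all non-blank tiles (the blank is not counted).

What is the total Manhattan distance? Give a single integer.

Answer: 14

Derivation:
Tile 8: (0,1)->(2,1) = 2
Tile 1: (0,2)->(0,0) = 2
Tile 6: (1,0)->(1,2) = 2
Tile 5: (1,1)->(1,1) = 0
Tile 3: (1,2)->(0,2) = 1
Tile 2: (2,0)->(0,1) = 3
Tile 7: (2,1)->(2,0) = 1
Tile 4: (2,2)->(1,0) = 3
Sum: 2 + 2 + 2 + 0 + 1 + 3 + 1 + 3 = 14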